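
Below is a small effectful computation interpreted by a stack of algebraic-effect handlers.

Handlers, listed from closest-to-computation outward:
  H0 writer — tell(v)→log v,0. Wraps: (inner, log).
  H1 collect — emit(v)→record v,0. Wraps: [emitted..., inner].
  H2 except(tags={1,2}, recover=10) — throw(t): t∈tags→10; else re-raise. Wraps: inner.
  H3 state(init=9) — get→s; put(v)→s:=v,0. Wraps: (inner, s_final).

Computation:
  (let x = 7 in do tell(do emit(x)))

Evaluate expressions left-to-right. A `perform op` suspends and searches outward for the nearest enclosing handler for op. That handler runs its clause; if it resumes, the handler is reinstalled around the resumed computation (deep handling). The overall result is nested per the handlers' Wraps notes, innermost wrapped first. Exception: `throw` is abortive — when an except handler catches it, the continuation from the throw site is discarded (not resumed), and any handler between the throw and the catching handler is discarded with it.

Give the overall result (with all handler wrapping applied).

Step-by-step:
emit(7) @ H1 ⇒ out+=7
tell(0) @ H0 ⇒ log+=0
H0 returns (0, (0))
H1 returns [7, (0, (0))]
H2 returns [7, (0, (0))]
H3 returns ([7, (0, (0))], 9)
= ([7, (0, (0))], 9)

Answer: ([7, (0, (0))], 9)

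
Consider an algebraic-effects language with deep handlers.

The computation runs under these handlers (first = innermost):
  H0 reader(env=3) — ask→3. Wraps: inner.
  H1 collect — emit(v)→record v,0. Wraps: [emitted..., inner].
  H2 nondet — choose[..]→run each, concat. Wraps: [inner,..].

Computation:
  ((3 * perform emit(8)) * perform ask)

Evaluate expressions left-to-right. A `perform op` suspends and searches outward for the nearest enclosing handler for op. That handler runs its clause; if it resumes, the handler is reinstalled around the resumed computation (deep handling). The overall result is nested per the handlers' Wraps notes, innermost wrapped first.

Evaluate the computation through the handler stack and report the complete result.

Answer: [[8, 0]]

Step-by-step:
emit(8) @ H1 ⇒ out+=8
ask @ H0 ⇒ 3
H0 returns 0
H1 returns [8, 0]
H2 returns [[8, 0]]
= [[8, 0]]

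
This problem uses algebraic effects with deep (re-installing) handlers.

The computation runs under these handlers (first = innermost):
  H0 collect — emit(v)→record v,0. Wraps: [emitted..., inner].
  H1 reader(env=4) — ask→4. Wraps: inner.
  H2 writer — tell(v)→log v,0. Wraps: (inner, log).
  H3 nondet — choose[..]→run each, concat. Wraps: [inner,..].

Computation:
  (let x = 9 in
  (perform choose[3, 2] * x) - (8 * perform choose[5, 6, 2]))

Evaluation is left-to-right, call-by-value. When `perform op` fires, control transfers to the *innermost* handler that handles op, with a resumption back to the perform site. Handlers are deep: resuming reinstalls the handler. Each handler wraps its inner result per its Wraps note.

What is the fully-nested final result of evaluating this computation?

Evaluation trace:
choose[3, 2] @ H3
  branch[0] choose=3:
    choose[5, 6, 2] @ H3
      branch[0] choose=5:
        H0 returns [-13]
        H1 returns [-13]
        H2 returns ([-13], ())
        H3 returns [([-13], ())]
      branch[1] choose=6:
        H0 returns [-21]
        H1 returns [-21]
        H2 returns ([-21], ())
        H3 returns [([-21], ())]
      branch[2] choose=2:
        H0 returns [11]
        H1 returns [11]
        H2 returns ([11], ())
        H3 returns [([11], ())]
  branch[1] choose=2:
    choose[5, 6, 2] @ H3
      branch[0] choose=5:
        H0 returns [-22]
        H1 returns [-22]
        H2 returns ([-22], ())
        H3 returns [([-22], ())]
      branch[1] choose=6:
        H0 returns [-30]
        H1 returns [-30]
        H2 returns ([-30], ())
        H3 returns [([-30], ())]
      branch[2] choose=2:
        H0 returns [2]
        H1 returns [2]
        H2 returns ([2], ())
        H3 returns [([2], ())]
= [([-13], ()), ([-21], ()), ([11], ()), ([-22], ()), ([-30], ()), ([2], ())]

Answer: [([-13], ()), ([-21], ()), ([11], ()), ([-22], ()), ([-30], ()), ([2], ())]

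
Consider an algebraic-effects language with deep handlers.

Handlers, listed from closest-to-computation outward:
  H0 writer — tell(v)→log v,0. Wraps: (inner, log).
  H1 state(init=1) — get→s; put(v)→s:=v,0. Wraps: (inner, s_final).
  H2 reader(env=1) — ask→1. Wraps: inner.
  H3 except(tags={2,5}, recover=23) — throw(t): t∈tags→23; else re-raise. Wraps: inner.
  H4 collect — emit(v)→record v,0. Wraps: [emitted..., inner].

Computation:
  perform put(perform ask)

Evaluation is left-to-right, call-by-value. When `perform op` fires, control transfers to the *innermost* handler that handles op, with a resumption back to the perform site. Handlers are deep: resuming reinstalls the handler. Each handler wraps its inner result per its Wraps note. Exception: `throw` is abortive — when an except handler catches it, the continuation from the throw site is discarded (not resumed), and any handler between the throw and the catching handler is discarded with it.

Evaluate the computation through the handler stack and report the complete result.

Step-by-step:
ask @ H2 ⇒ 1
put(1) @ H1 ⇒ s:=1
H0 returns (0, ())
H1 returns ((0, ()), 1)
H2 returns ((0, ()), 1)
H3 returns ((0, ()), 1)
H4 returns [((0, ()), 1)]
= [((0, ()), 1)]

Answer: [((0, ()), 1)]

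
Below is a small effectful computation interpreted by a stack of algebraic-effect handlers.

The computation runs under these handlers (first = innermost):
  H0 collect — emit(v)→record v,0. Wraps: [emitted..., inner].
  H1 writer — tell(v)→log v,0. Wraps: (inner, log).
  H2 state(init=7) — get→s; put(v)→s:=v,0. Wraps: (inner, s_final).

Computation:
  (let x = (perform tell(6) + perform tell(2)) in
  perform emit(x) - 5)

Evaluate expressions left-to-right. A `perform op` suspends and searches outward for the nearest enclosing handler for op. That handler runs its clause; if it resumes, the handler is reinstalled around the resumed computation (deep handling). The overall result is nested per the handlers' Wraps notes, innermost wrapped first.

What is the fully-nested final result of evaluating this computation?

Working:
tell(6) @ H1 ⇒ log+=6
tell(2) @ H1 ⇒ log+=2
emit(0) @ H0 ⇒ out+=0
H0 returns [0, -5]
H1 returns ([0, -5], (6, 2))
H2 returns (([0, -5], (6, 2)), 7)
= (([0, -5], (6, 2)), 7)

Answer: (([0, -5], (6, 2)), 7)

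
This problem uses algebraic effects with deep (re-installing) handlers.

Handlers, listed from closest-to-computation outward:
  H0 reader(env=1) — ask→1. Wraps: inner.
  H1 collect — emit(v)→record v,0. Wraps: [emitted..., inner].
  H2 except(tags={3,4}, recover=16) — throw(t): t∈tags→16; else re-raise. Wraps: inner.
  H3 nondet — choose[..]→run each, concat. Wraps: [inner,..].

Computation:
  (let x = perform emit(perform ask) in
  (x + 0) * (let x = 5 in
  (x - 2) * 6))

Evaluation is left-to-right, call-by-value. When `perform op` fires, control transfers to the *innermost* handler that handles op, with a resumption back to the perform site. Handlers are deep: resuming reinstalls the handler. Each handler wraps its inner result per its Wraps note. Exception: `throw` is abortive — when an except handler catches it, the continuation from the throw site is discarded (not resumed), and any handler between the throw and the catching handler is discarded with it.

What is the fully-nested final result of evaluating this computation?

Answer: [[1, 0]]

Working:
ask @ H0 ⇒ 1
emit(1) @ H1 ⇒ out+=1
H0 returns 0
H1 returns [1, 0]
H2 returns [1, 0]
H3 returns [[1, 0]]
= [[1, 0]]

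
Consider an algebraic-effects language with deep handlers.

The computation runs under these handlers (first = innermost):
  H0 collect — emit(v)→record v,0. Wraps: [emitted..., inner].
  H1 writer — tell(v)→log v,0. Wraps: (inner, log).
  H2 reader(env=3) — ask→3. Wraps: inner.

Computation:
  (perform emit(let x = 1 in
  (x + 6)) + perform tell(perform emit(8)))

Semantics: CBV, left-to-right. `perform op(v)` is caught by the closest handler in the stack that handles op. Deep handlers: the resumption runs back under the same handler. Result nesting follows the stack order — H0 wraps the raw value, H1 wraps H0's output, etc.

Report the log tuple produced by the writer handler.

Step-by-step:
emit(7) @ H0 ⇒ out+=7
emit(8) @ H0 ⇒ out+=8
tell(0) @ H1 ⇒ log+=0
H0 returns [7, 8, 0]
H1 returns ([7, 8, 0], (0))
H2 returns ([7, 8, 0], (0))
= ([7, 8, 0], (0))

Answer: (0)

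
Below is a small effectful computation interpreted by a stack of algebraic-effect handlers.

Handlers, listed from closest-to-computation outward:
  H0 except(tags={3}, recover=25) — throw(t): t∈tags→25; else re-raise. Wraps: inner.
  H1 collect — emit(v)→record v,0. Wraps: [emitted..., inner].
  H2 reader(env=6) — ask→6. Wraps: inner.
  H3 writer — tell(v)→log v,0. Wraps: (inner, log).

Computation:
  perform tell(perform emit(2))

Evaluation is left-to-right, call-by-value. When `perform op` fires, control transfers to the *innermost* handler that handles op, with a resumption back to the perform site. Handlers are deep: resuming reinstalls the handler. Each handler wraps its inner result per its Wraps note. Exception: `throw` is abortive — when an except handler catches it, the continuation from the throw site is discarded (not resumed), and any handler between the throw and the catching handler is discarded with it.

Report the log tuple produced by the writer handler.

Answer: (0)

Working:
emit(2) @ H1 ⇒ out+=2
tell(0) @ H3 ⇒ log+=0
H0 returns 0
H1 returns [2, 0]
H2 returns [2, 0]
H3 returns ([2, 0], (0))
= ([2, 0], (0))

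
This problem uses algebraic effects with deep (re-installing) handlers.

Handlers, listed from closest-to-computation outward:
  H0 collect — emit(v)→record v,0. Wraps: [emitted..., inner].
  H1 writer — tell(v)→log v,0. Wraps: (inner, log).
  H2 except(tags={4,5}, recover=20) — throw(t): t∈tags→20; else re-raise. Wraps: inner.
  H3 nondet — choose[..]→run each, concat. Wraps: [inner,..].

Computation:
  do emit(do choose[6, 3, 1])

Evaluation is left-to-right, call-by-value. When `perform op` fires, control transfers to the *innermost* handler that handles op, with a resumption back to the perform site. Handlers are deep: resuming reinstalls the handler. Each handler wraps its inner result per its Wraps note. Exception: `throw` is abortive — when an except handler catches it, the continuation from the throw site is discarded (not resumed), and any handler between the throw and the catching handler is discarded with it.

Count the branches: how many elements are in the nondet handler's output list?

Answer: 3

Evaluation trace:
choose[6, 3, 1] @ H3
  branch[0] choose=6:
    emit(6) @ H0 ⇒ out+=6
    H0 returns [6, 0]
    H1 returns ([6, 0], ())
    H2 returns ([6, 0], ())
    H3 returns [([6, 0], ())]
  branch[1] choose=3:
    emit(3) @ H0 ⇒ out+=3
    H0 returns [3, 0]
    H1 returns ([3, 0], ())
    H2 returns ([3, 0], ())
    H3 returns [([3, 0], ())]
  branch[2] choose=1:
    emit(1) @ H0 ⇒ out+=1
    H0 returns [1, 0]
    H1 returns ([1, 0], ())
    H2 returns ([1, 0], ())
    H3 returns [([1, 0], ())]
= [([6, 0], ()), ([3, 0], ()), ([1, 0], ())]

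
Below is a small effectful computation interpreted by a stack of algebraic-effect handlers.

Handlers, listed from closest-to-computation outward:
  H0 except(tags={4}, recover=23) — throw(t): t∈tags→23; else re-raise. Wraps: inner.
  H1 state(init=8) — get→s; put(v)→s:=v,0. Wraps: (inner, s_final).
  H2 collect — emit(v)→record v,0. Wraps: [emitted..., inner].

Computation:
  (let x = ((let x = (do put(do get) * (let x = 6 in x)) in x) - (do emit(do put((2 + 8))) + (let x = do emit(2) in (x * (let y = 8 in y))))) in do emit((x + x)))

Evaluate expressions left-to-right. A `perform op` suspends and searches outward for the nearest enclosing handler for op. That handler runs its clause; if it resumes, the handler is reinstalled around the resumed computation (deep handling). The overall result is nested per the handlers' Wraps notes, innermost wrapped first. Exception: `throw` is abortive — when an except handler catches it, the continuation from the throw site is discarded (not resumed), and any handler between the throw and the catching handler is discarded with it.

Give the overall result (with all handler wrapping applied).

Answer: [0, 2, 0, (0, 10)]

Evaluation trace:
get @ H1 ⇒ 8
put(8) @ H1 ⇒ s:=8
put(10) @ H1 ⇒ s:=10
emit(0) @ H2 ⇒ out+=0
emit(2) @ H2 ⇒ out+=2
emit(0) @ H2 ⇒ out+=0
H0 returns 0
H1 returns (0, 10)
H2 returns [0, 2, 0, (0, 10)]
= [0, 2, 0, (0, 10)]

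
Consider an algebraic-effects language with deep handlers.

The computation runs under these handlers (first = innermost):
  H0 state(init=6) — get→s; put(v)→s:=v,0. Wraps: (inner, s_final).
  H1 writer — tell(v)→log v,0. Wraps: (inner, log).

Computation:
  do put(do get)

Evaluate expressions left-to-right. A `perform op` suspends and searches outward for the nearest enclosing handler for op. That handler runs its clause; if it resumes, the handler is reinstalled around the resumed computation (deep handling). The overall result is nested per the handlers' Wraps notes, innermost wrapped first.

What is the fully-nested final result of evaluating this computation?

Evaluation trace:
get @ H0 ⇒ 6
put(6) @ H0 ⇒ s:=6
H0 returns (0, 6)
H1 returns ((0, 6), ())
= ((0, 6), ())

Answer: ((0, 6), ())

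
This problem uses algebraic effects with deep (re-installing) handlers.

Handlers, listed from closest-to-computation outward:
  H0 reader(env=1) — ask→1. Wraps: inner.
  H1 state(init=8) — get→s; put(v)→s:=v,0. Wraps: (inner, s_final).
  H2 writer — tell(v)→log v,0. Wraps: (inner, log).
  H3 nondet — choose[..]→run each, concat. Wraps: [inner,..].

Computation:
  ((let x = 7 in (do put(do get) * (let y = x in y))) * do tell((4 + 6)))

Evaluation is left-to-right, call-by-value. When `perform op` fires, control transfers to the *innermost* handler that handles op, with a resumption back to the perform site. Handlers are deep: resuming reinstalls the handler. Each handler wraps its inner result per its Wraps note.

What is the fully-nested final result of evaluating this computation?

Answer: [((0, 8), (10))]

Evaluation trace:
get @ H1 ⇒ 8
put(8) @ H1 ⇒ s:=8
tell(10) @ H2 ⇒ log+=10
H0 returns 0
H1 returns (0, 8)
H2 returns ((0, 8), (10))
H3 returns [((0, 8), (10))]
= [((0, 8), (10))]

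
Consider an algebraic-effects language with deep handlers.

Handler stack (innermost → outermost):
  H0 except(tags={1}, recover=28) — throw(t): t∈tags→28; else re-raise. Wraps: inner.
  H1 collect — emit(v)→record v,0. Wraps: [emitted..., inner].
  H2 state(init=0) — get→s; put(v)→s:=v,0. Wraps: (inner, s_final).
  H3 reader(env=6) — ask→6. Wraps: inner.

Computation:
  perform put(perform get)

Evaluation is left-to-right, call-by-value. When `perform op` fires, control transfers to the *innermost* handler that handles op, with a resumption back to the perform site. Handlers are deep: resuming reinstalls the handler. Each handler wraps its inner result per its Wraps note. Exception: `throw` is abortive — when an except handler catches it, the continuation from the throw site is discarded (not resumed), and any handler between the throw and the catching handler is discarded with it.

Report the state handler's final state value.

Answer: 0

Step-by-step:
get @ H2 ⇒ 0
put(0) @ H2 ⇒ s:=0
H0 returns 0
H1 returns [0]
H2 returns ([0], 0)
H3 returns ([0], 0)
= ([0], 0)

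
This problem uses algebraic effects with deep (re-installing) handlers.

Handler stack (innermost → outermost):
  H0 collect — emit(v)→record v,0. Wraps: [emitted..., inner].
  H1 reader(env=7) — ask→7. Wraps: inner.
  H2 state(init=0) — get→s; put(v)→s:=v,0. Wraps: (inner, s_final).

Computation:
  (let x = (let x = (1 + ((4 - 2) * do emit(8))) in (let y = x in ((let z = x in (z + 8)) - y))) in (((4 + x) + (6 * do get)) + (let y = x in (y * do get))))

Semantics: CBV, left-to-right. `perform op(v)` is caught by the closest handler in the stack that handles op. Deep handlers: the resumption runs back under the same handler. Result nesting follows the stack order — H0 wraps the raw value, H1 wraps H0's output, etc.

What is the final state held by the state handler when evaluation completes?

Answer: 0

Step-by-step:
emit(8) @ H0 ⇒ out+=8
get @ H2 ⇒ 0
get @ H2 ⇒ 0
H0 returns [8, 12]
H1 returns [8, 12]
H2 returns ([8, 12], 0)
= ([8, 12], 0)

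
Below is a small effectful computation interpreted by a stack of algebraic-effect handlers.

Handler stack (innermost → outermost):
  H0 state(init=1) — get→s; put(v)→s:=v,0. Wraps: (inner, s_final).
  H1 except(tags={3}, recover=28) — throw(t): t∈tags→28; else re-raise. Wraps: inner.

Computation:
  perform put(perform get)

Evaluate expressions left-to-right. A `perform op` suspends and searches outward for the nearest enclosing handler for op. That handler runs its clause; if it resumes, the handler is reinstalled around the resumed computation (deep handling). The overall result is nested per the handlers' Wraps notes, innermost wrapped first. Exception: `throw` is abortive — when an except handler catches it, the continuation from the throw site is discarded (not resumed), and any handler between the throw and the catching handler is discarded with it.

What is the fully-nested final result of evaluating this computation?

Answer: (0, 1)

Step-by-step:
get @ H0 ⇒ 1
put(1) @ H0 ⇒ s:=1
H0 returns (0, 1)
H1 returns (0, 1)
= (0, 1)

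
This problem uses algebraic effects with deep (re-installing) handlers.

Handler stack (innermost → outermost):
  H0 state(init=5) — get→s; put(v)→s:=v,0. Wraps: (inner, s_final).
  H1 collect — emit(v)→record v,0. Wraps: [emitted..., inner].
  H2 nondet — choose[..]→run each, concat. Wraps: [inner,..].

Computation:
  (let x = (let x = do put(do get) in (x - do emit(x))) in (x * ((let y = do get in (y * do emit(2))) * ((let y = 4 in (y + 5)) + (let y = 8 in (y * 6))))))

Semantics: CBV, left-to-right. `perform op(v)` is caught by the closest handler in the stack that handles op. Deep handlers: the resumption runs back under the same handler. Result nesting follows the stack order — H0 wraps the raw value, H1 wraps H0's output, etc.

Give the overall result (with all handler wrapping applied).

Working:
get @ H0 ⇒ 5
put(5) @ H0 ⇒ s:=5
emit(0) @ H1 ⇒ out+=0
get @ H0 ⇒ 5
emit(2) @ H1 ⇒ out+=2
H0 returns (0, 5)
H1 returns [0, 2, (0, 5)]
H2 returns [[0, 2, (0, 5)]]
= [[0, 2, (0, 5)]]

Answer: [[0, 2, (0, 5)]]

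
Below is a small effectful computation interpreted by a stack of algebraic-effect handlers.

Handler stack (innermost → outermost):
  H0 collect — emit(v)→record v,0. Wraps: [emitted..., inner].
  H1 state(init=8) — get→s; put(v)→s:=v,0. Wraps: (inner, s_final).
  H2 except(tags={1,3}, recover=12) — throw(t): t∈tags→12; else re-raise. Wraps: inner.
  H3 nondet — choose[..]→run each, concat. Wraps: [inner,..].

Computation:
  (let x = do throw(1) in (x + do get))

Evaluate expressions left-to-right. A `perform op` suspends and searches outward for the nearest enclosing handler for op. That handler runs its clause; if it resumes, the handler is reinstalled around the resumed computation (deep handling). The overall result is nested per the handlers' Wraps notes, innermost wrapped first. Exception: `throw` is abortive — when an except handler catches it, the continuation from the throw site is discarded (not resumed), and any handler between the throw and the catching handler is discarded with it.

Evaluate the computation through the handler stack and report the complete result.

Answer: [12]

Evaluation trace:
throw(1) @ H2 caught ⇒ 12
H3 returns [12]
= [12]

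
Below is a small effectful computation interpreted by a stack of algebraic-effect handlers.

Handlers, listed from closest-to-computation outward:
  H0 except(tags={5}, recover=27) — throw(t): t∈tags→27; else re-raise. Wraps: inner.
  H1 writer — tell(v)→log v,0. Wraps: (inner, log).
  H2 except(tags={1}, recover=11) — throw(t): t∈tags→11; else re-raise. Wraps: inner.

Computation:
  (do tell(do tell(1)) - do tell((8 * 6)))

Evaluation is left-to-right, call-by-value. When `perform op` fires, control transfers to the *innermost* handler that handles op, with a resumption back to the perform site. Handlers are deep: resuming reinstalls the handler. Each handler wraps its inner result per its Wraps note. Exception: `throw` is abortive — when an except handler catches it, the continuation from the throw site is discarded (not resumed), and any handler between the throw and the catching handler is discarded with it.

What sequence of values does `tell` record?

Answer: (1, 0, 48)

Step-by-step:
tell(1) @ H1 ⇒ log+=1
tell(0) @ H1 ⇒ log+=0
tell(48) @ H1 ⇒ log+=48
H0 returns 0
H1 returns (0, (1, 0, 48))
H2 returns (0, (1, 0, 48))
= (0, (1, 0, 48))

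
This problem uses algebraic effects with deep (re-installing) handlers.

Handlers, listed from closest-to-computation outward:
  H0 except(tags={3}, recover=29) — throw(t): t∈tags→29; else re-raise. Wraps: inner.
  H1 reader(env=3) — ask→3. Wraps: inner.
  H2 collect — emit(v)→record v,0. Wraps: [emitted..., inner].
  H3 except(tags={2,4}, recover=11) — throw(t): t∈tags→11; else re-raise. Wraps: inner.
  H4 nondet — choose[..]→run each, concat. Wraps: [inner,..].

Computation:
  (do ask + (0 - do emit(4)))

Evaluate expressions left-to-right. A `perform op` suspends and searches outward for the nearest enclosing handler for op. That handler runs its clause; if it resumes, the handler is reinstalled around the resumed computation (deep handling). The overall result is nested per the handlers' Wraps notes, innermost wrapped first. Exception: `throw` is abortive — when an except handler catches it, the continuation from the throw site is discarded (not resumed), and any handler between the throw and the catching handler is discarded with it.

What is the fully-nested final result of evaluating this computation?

Answer: [[4, 3]]

Working:
ask @ H1 ⇒ 3
emit(4) @ H2 ⇒ out+=4
H0 returns 3
H1 returns 3
H2 returns [4, 3]
H3 returns [4, 3]
H4 returns [[4, 3]]
= [[4, 3]]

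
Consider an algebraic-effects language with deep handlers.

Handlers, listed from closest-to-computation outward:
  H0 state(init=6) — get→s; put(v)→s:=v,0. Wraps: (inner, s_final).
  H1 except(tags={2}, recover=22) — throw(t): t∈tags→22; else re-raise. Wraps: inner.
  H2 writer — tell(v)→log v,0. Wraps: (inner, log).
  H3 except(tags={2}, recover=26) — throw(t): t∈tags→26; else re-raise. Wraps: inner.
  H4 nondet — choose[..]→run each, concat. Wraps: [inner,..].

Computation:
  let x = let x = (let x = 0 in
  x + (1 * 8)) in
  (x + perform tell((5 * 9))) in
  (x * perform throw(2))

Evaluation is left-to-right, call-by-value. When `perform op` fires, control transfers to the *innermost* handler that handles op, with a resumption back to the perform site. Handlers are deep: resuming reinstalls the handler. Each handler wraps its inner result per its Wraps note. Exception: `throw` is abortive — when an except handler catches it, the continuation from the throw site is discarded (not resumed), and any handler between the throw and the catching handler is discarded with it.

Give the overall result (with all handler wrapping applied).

Answer: [(22, (45))]

Working:
tell(45) @ H2 ⇒ log+=45
throw(2) @ H1 caught ⇒ 22
H2 returns (22, (45))
H3 returns (22, (45))
H4 returns [(22, (45))]
= [(22, (45))]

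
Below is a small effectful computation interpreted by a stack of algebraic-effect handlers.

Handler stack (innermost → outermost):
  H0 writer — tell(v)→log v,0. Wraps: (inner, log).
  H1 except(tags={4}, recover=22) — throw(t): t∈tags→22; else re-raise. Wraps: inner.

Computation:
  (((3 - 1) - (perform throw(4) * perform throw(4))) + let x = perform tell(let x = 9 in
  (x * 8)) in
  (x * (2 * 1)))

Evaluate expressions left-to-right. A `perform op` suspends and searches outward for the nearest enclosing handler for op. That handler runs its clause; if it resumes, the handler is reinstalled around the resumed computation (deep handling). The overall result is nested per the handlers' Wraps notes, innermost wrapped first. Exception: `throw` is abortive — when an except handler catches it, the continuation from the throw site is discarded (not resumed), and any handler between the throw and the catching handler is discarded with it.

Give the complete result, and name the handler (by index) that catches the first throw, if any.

Answer: 22 ; first throw caught by: H1

Working:
throw(4) @ H1 caught ⇒ 22
= 22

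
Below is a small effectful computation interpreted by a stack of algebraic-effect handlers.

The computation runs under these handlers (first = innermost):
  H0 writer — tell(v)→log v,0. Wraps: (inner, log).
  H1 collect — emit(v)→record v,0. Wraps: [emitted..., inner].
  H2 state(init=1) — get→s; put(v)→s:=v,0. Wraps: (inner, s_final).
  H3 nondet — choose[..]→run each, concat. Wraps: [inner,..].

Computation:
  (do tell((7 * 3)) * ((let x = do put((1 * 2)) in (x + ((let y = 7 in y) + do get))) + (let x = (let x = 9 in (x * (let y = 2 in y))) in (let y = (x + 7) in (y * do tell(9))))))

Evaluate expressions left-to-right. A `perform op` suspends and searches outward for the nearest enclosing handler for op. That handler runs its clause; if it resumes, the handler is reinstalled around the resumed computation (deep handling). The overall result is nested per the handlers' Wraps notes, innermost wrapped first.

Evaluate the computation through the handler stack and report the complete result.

Step-by-step:
tell(21) @ H0 ⇒ log+=21
put(2) @ H2 ⇒ s:=2
get @ H2 ⇒ 2
tell(9) @ H0 ⇒ log+=9
H0 returns (0, (21, 9))
H1 returns [(0, (21, 9))]
H2 returns ([(0, (21, 9))], 2)
H3 returns [([(0, (21, 9))], 2)]
= [([(0, (21, 9))], 2)]

Answer: [([(0, (21, 9))], 2)]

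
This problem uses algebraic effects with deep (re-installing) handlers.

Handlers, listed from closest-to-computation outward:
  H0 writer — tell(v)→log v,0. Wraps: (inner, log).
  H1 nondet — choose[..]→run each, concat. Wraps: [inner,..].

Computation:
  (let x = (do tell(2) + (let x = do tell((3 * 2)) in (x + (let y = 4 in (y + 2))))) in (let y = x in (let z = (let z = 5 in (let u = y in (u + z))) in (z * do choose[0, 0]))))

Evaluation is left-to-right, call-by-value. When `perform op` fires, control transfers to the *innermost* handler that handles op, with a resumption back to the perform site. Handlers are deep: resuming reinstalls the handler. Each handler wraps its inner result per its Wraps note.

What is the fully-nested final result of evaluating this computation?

Answer: [(0, (2, 6)), (0, (2, 6))]

Working:
tell(2) @ H0 ⇒ log+=2
tell(6) @ H0 ⇒ log+=6
choose[0, 0] @ H1
  branch[0] choose=0:
    H0 returns (0, (2, 6))
    H1 returns [(0, (2, 6))]
  branch[1] choose=0:
    H0 returns (0, (2, 6))
    H1 returns [(0, (2, 6))]
= [(0, (2, 6)), (0, (2, 6))]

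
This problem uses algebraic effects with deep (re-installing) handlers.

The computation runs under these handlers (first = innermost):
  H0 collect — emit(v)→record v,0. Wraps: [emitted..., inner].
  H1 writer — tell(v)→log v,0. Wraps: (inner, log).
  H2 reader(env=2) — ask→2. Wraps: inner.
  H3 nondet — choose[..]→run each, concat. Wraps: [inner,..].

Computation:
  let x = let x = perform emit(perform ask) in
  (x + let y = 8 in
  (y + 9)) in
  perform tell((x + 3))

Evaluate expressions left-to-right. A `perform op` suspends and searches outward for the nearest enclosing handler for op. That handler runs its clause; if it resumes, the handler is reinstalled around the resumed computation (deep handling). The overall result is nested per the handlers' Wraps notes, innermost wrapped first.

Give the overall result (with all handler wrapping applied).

Answer: [([2, 0], (20))]

Evaluation trace:
ask @ H2 ⇒ 2
emit(2) @ H0 ⇒ out+=2
tell(20) @ H1 ⇒ log+=20
H0 returns [2, 0]
H1 returns ([2, 0], (20))
H2 returns ([2, 0], (20))
H3 returns [([2, 0], (20))]
= [([2, 0], (20))]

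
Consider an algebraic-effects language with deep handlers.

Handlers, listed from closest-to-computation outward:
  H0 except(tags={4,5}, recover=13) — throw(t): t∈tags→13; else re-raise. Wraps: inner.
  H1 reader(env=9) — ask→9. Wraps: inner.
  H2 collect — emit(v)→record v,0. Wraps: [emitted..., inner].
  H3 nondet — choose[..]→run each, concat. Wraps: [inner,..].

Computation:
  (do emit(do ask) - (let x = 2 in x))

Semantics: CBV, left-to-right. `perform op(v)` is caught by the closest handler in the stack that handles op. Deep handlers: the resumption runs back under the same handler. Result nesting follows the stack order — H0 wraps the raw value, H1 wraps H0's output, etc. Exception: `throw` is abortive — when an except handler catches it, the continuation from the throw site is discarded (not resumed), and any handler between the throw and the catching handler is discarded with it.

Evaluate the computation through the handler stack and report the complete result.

Answer: [[9, -2]]

Step-by-step:
ask @ H1 ⇒ 9
emit(9) @ H2 ⇒ out+=9
H0 returns -2
H1 returns -2
H2 returns [9, -2]
H3 returns [[9, -2]]
= [[9, -2]]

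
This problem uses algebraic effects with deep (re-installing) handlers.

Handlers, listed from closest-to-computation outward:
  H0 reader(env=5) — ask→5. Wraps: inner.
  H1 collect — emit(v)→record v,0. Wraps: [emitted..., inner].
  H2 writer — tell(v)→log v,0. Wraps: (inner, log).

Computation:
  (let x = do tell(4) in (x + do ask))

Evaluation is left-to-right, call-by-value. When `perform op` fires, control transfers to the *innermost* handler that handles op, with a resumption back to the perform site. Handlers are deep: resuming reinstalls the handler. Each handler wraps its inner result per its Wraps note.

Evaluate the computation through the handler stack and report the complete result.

Answer: ([5], (4))

Step-by-step:
tell(4) @ H2 ⇒ log+=4
ask @ H0 ⇒ 5
H0 returns 5
H1 returns [5]
H2 returns ([5], (4))
= ([5], (4))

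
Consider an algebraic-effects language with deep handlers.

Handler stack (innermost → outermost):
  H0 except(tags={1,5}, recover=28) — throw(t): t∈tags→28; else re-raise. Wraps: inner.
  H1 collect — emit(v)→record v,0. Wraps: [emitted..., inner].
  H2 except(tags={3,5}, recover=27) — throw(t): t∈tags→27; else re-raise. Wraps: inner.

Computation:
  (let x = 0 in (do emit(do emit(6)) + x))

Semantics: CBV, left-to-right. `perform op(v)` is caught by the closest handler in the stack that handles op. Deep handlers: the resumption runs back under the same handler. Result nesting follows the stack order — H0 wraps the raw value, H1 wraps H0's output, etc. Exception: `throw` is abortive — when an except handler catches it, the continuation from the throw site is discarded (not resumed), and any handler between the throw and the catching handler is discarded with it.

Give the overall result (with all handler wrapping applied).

Step-by-step:
emit(6) @ H1 ⇒ out+=6
emit(0) @ H1 ⇒ out+=0
H0 returns 0
H1 returns [6, 0, 0]
H2 returns [6, 0, 0]
= [6, 0, 0]

Answer: [6, 0, 0]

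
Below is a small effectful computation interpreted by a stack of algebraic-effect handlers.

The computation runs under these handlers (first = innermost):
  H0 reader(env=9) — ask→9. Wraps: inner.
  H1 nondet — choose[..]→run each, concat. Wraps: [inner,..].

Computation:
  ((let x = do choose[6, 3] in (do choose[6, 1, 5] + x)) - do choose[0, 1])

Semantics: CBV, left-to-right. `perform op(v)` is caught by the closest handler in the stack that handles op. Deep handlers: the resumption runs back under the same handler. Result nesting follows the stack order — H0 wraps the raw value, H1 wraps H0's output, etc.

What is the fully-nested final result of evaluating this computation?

Evaluation trace:
choose[6, 3] @ H1
  branch[0] choose=6:
    choose[6, 1, 5] @ H1
      branch[0] choose=6:
        choose[0, 1] @ H1
          branch[0] choose=0:
            H0 returns 12
            H1 returns [12]
          branch[1] choose=1:
            H0 returns 11
            H1 returns [11]
      branch[1] choose=1:
        choose[0, 1] @ H1
          branch[0] choose=0:
            H0 returns 7
            H1 returns [7]
          branch[1] choose=1:
            H0 returns 6
            H1 returns [6]
      branch[2] choose=5:
        choose[0, 1] @ H1
          branch[0] choose=0:
            H0 returns 11
            H1 returns [11]
          branch[1] choose=1:
            H0 returns 10
            H1 returns [10]
  branch[1] choose=3:
    choose[6, 1, 5] @ H1
      branch[0] choose=6:
        choose[0, 1] @ H1
          branch[0] choose=0:
            H0 returns 9
            H1 returns [9]
          branch[1] choose=1:
            H0 returns 8
            H1 returns [8]
      branch[1] choose=1:
        choose[0, 1] @ H1
          branch[0] choose=0:
            H0 returns 4
            H1 returns [4]
          branch[1] choose=1:
            H0 returns 3
            H1 returns [3]
      branch[2] choose=5:
        choose[0, 1] @ H1
          branch[0] choose=0:
            H0 returns 8
            H1 returns [8]
          branch[1] choose=1:
            H0 returns 7
            H1 returns [7]
= [12, 11, 7, 6, 11, 10, 9, 8, 4, 3, 8, 7]

Answer: [12, 11, 7, 6, 11, 10, 9, 8, 4, 3, 8, 7]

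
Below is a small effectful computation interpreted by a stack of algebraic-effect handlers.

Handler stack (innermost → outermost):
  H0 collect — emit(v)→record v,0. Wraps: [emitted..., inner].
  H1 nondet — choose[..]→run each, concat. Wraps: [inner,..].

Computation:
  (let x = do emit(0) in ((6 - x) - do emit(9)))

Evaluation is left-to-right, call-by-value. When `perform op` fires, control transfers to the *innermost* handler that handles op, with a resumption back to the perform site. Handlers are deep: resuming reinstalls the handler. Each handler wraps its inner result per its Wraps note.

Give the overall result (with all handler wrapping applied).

Answer: [[0, 9, 6]]

Step-by-step:
emit(0) @ H0 ⇒ out+=0
emit(9) @ H0 ⇒ out+=9
H0 returns [0, 9, 6]
H1 returns [[0, 9, 6]]
= [[0, 9, 6]]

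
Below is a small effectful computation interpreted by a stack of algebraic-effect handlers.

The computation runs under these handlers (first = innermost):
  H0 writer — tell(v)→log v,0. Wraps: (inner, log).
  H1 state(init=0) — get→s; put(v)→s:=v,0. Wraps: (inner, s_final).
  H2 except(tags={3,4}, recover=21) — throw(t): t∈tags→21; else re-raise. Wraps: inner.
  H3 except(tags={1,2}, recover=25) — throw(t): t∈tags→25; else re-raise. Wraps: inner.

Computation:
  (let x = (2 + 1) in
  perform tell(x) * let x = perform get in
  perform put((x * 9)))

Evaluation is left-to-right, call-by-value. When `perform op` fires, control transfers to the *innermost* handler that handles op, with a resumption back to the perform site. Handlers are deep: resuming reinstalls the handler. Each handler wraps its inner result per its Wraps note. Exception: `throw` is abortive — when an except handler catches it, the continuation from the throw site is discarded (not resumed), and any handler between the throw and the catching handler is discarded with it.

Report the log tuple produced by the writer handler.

Working:
tell(3) @ H0 ⇒ log+=3
get @ H1 ⇒ 0
put(0) @ H1 ⇒ s:=0
H0 returns (0, (3))
H1 returns ((0, (3)), 0)
H2 returns ((0, (3)), 0)
H3 returns ((0, (3)), 0)
= ((0, (3)), 0)

Answer: (3)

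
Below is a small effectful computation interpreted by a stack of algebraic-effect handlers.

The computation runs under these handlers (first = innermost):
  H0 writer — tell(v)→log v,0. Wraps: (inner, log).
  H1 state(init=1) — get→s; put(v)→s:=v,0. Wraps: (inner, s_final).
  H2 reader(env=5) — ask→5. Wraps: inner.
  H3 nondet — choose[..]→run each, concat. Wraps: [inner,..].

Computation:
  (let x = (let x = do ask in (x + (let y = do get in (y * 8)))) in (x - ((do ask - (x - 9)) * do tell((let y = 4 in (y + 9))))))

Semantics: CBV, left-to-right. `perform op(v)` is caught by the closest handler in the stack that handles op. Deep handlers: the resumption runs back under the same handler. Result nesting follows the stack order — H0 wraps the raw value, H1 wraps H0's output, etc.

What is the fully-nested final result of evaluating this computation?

Evaluation trace:
ask @ H2 ⇒ 5
get @ H1 ⇒ 1
ask @ H2 ⇒ 5
tell(13) @ H0 ⇒ log+=13
H0 returns (13, (13))
H1 returns ((13, (13)), 1)
H2 returns ((13, (13)), 1)
H3 returns [((13, (13)), 1)]
= [((13, (13)), 1)]

Answer: [((13, (13)), 1)]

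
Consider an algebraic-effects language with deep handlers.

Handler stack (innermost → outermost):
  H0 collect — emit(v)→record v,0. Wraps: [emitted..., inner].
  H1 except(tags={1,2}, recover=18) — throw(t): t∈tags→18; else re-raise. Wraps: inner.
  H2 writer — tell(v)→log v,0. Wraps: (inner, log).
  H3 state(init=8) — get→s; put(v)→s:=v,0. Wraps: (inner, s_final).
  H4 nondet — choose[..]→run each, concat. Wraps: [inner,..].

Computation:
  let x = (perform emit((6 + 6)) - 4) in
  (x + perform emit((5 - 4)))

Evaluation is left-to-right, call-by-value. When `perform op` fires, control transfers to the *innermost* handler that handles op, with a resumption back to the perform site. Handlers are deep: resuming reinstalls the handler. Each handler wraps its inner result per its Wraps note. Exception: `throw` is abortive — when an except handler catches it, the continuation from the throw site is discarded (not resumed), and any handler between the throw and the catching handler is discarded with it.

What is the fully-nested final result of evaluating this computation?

Answer: [(([12, 1, -4], ()), 8)]

Evaluation trace:
emit(12) @ H0 ⇒ out+=12
emit(1) @ H0 ⇒ out+=1
H0 returns [12, 1, -4]
H1 returns [12, 1, -4]
H2 returns ([12, 1, -4], ())
H3 returns (([12, 1, -4], ()), 8)
H4 returns [(([12, 1, -4], ()), 8)]
= [(([12, 1, -4], ()), 8)]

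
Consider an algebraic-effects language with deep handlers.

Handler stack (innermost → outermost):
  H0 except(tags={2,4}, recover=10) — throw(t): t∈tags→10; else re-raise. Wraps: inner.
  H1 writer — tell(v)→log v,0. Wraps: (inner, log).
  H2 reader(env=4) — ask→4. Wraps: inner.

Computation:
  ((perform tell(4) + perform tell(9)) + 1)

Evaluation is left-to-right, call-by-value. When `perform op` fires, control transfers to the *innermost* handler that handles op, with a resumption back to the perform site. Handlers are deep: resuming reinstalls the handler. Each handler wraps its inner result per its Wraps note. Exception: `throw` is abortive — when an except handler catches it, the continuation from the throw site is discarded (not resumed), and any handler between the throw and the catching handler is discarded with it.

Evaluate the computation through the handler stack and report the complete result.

Answer: (1, (4, 9))

Evaluation trace:
tell(4) @ H1 ⇒ log+=4
tell(9) @ H1 ⇒ log+=9
H0 returns 1
H1 returns (1, (4, 9))
H2 returns (1, (4, 9))
= (1, (4, 9))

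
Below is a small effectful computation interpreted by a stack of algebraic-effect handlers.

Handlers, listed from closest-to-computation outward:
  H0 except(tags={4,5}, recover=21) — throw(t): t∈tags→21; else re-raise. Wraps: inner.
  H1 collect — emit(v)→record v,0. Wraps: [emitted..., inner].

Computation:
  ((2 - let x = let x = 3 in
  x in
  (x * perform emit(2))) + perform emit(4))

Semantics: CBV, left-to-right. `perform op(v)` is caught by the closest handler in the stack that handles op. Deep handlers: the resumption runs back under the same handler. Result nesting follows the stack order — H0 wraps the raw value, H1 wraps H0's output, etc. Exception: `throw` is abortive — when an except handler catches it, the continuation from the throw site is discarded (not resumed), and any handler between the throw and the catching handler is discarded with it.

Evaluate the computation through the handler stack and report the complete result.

Working:
emit(2) @ H1 ⇒ out+=2
emit(4) @ H1 ⇒ out+=4
H0 returns 2
H1 returns [2, 4, 2]
= [2, 4, 2]

Answer: [2, 4, 2]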